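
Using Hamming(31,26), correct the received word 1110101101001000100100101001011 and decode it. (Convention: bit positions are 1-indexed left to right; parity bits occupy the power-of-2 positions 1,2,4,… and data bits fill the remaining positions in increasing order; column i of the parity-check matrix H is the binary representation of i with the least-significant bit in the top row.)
Syndrome s = H · r^T (mod 2), r = 1110101101001000100100101001011:
  s[0] = (1010101010101010101010101010101)·(1110101101001000100100101001011) mod 2 = 1+0+1+0+1+0+1+0+0+0+0+0+1+0+0+0+1+0+0+0+0+0+1+0+1+0+0+0+0+0+1 mod 2 = 1
  s[1] = (0110011001100110011001100110011)·(1110101101001000100100101001011) mod 2 = 0+1+1+0+0+0+1+0+0+1+0+0+0+0+0+0+0+0+0+0+0+0+1+0+0+0+0+0+0+1+1 mod 2 = 1
  s[2] = (0001111000011110000111100001111)·(1110101101001000100100101001011) mod 2 = 0+0+0+0+1+0+1+0+0+0+0+0+1+0+0+0+0+0+0+1+0+0+1+0+0+0+0+1+0+1+1 mod 2 = 0
  s[3] = (0000000111111110000000011111111)·(1110101101001000100100101001011) mod 2 = 0+0+0+0+0+0+0+1+0+1+0+0+1+0+0+0+0+0+0+0+0+0+0+0+1+0+0+1+0+1+1 mod 2 = 1
  s[4] = (0000000000000001111111111111111)·(1110101101001000100100101001011) mod 2 = 0+0+0+0+0+0+0+0+0+0+0+0+0+0+0+0+1+0+0+1+0+0+1+0+1+0+0+1+0+1+1 mod 2 = 1
Syndrome = 11011
Column 27 of H equals this syndrome → error at bit 27 (1-indexed).
Flip bit 27: 1110101101001000100100101001011 → 1110101101001000100100101011011
Extract data bits at positions {3,5,6,7,9,10,11,12,13,14,15,17,18,19,20,21,22,23,24,25,26,27,28,29,30,31}: 11010100100100100101011011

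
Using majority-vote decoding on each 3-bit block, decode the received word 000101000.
Split into 3-bit blocks and majority-vote each:
  block 1 = 000: 0 ones, 3 zeros → 0
  block 2 = 101: 2 ones, 1 zeros → 1
  block 3 = 000: 0 ones, 3 zeros → 0
Decoded = 010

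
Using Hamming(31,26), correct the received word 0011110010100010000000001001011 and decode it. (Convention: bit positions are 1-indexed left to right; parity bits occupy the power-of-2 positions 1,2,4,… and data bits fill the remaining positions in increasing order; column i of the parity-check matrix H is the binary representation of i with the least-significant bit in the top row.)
Syndrome s = H · r^T (mod 2), r = 0011110010100010000000001001011:
  s[0] = (1010101010101010101010101010101)·(0011110010100010000000001001011) mod 2 = 0+0+1+0+1+0+0+0+1+0+1+0+0+0+1+0+0+0+0+0+0+0+0+0+1+0+0+0+0+0+1 mod 2 = 1
  s[1] = (0110011001100110011001100110011)·(0011110010100010000000001001011) mod 2 = 0+0+1+0+0+1+0+0+0+0+1+0+0+0+1+0+0+0+0+0+0+0+0+0+0+0+0+0+0+1+1 mod 2 = 0
  s[2] = (0001111000011110000111100001111)·(0011110010100010000000001001011) mod 2 = 0+0+0+1+1+1+0+0+0+0+0+0+0+0+1+0+0+0+0+0+0+0+0+0+0+0+0+1+0+1+1 mod 2 = 1
  s[3] = (0000000111111110000000011111111)·(0011110010100010000000001001011) mod 2 = 0+0+0+0+0+0+0+0+1+0+1+0+0+0+1+0+0+0+0+0+0+0+0+0+1+0+0+1+0+1+1 mod 2 = 1
  s[4] = (0000000000000001111111111111111)·(0011110010100010000000001001011) mod 2 = 0+0+0+0+0+0+0+0+0+0+0+0+0+0+0+0+0+0+0+0+0+0+0+0+1+0+0+1+0+1+1 mod 2 = 0
Syndrome = 10110
Column 13 of H equals this syndrome → error at bit 13 (1-indexed).
Flip bit 13: 0011110010100010000000001001011 → 0011110010101010000000001001011
Extract data bits at positions {3,5,6,7,9,10,11,12,13,14,15,17,18,19,20,21,22,23,24,25,26,27,28,29,30,31}: 11101010101000000001001011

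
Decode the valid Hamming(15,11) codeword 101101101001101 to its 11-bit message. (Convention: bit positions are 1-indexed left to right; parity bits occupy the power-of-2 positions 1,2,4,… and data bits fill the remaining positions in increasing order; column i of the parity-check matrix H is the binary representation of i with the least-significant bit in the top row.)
Parity bits occupy power-of-2 positions; data bits are at positions {3,5,6,7,9,10,11,12,13,14,15} (1-indexed).
Extract: c[3]=1 c[5]=0 c[6]=1 c[7]=1 c[9]=1 c[10]=0 c[11]=0 c[12]=1 c[13]=1 c[14]=0 c[15]=1
Data = 10111001101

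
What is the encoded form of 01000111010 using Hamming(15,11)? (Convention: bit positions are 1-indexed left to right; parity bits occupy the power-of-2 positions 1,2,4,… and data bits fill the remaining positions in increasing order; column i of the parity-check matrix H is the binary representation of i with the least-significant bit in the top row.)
Codeword c = d · G (mod 2), d = 01000111010:
  c[0] = d·G[:,0] = (01000111010)·(11011010101) mod 2 = 0+1+0+0+0+0+1+0+0+0+0 mod 2 = 0
  c[1] = d·G[:,1] = (01000111010)·(10110110011) mod 2 = 0+0+0+0+0+1+1+0+0+1+0 mod 2 = 1
  c[2] = d·G[:,2] = (01000111010)·(10000000000) mod 2 = 0+0+0+0+0+0+0+0+0+0+0 mod 2 = 0
  c[3] = d·G[:,3] = (01000111010)·(01110001111) mod 2 = 0+1+0+0+0+0+0+1+0+1+0 mod 2 = 1
  c[4] = d·G[:,4] = (01000111010)·(01000000000) mod 2 = 0+1+0+0+0+0+0+0+0+0+0 mod 2 = 1
  c[5] = d·G[:,5] = (01000111010)·(00100000000) mod 2 = 0+0+0+0+0+0+0+0+0+0+0 mod 2 = 0
  c[6] = d·G[:,6] = (01000111010)·(00010000000) mod 2 = 0+0+0+0+0+0+0+0+0+0+0 mod 2 = 0
  c[7] = d·G[:,7] = (01000111010)·(00001111111) mod 2 = 0+0+0+0+0+1+1+1+0+1+0 mod 2 = 0
  c[8] = d·G[:,8] = (01000111010)·(00001000000) mod 2 = 0+0+0+0+0+0+0+0+0+0+0 mod 2 = 0
  c[9] = d·G[:,9] = (01000111010)·(00000100000) mod 2 = 0+0+0+0+0+1+0+0+0+0+0 mod 2 = 1
  c[10] = d·G[:,10] = (01000111010)·(00000010000) mod 2 = 0+0+0+0+0+0+1+0+0+0+0 mod 2 = 1
  c[11] = d·G[:,11] = (01000111010)·(00000001000) mod 2 = 0+0+0+0+0+0+0+1+0+0+0 mod 2 = 1
  c[12] = d·G[:,12] = (01000111010)·(00000000100) mod 2 = 0+0+0+0+0+0+0+0+0+0+0 mod 2 = 0
  c[13] = d·G[:,13] = (01000111010)·(00000000010) mod 2 = 0+0+0+0+0+0+0+0+0+1+0 mod 2 = 1
  c[14] = d·G[:,14] = (01000111010)·(00000000001) mod 2 = 0+0+0+0+0+0+0+0+0+0+0 mod 2 = 0
Codeword = 010110000111010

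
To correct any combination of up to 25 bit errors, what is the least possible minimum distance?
Correcting t errors requires d_min ≥ 2t + 1 = 2·25 + 1 = 51.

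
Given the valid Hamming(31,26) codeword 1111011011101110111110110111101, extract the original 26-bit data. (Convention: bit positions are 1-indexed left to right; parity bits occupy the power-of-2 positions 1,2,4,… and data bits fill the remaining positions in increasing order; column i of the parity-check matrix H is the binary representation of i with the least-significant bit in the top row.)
Parity bits occupy power-of-2 positions; data bits are at positions {3,5,6,7,9,10,11,12,13,14,15,17,18,19,20,21,22,23,24,25,26,27,28,29,30,31} (1-indexed).
Extract: c[3]=1 c[5]=0 c[6]=1 c[7]=1 c[9]=1 c[10]=1 c[11]=1 c[12]=0 c[13]=1 c[14]=1 c[15]=1 c[17]=1 c[18]=1 c[19]=1 c[20]=1 c[21]=1 c[22]=0 c[23]=1 c[24]=1 c[25]=0 c[26]=1 c[27]=1 c[28]=1 c[29]=1 c[30]=0 c[31]=1
Data = 10111110111111110110111101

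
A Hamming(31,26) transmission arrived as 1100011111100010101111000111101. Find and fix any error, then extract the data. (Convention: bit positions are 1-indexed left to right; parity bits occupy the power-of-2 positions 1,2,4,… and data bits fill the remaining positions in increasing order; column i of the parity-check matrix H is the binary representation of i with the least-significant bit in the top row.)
Syndrome s = H · r^T (mod 2), r = 1100011111100010101111000111101:
  s[0] = (1010101010101010101010101010101)·(1100011111100010101111000111101) mod 2 = 1+0+0+0+0+0+1+0+1+0+1+0+0+0+1+0+1+0+1+0+1+0+0+0+0+0+1+0+1+0+1 mod 2 = 1
  s[1] = (0110011001100110011001100110011)·(1100011111100010101111000111101) mod 2 = 0+1+0+0+0+1+1+0+0+1+1+0+0+0+1+0+0+0+1+0+0+1+0+0+0+1+1+0+0+0+1 mod 2 = 1
  s[2] = (0001111000011110000111100001111)·(1100011111100010101111000111101) mod 2 = 0+0+0+0+0+1+1+0+0+0+0+0+0+0+1+0+0+0+0+1+1+1+0+0+0+0+0+1+1+0+1 mod 2 = 1
  s[3] = (0000000111111110000000011111111)·(1100011111100010101111000111101) mod 2 = 0+0+0+0+0+0+0+1+1+1+1+0+0+0+1+0+0+0+0+0+0+0+0+0+0+1+1+1+1+0+1 mod 2 = 0
  s[4] = (0000000000000001111111111111111)·(1100011111100010101111000111101) mod 2 = 0+0+0+0+0+0+0+0+0+0+0+0+0+0+0+0+1+0+1+1+1+1+0+0+0+1+1+1+1+0+1 mod 2 = 0
Syndrome = 11100
Column 7 of H equals this syndrome → error at bit 7 (1-indexed).
Flip bit 7: 1100011111100010101111000111101 → 1100010111100010101111000111101
Extract data bits at positions {3,5,6,7,9,10,11,12,13,14,15,17,18,19,20,21,22,23,24,25,26,27,28,29,30,31}: 00101110001101111000111101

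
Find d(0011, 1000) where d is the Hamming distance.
XOR = 1011, count of 1s = 3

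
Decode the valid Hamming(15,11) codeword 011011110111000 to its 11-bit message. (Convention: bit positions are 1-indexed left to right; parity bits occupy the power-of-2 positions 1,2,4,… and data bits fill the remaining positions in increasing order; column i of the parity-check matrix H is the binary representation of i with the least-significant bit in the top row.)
Parity bits occupy power-of-2 positions; data bits are at positions {3,5,6,7,9,10,11,12,13,14,15} (1-indexed).
Extract: c[3]=1 c[5]=1 c[6]=1 c[7]=1 c[9]=0 c[10]=1 c[11]=1 c[12]=1 c[13]=0 c[14]=0 c[15]=0
Data = 11110111000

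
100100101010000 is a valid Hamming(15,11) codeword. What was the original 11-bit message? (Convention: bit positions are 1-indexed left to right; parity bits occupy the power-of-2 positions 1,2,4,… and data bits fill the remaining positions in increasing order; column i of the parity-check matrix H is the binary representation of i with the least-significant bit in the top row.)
Parity bits occupy power-of-2 positions; data bits are at positions {3,5,6,7,9,10,11,12,13,14,15} (1-indexed).
Extract: c[3]=0 c[5]=0 c[6]=0 c[7]=1 c[9]=1 c[10]=0 c[11]=1 c[12]=0 c[13]=0 c[14]=0 c[15]=0
Data = 00011010000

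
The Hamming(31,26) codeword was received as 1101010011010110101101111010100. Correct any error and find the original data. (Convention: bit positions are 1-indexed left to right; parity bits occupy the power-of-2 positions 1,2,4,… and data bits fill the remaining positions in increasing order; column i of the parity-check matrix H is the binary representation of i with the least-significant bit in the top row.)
Syndrome s = H · r^T (mod 2), r = 1101010011010110101101111010100:
  s[0] = (1010101010101010101010101010101)·(1101010011010110101101111010100) mod 2 = 1+0+0+0+0+0+0+0+1+0+0+0+0+0+1+0+1+0+1+0+0+0+1+0+1+0+1+0+1+0+0 mod 2 = 1
  s[1] = (0110011001100110011001100110011)·(1101010011010110101101111010100) mod 2 = 0+1+0+0+0+1+0+0+0+1+0+0+0+1+1+0+0+0+1+0+0+1+1+0+0+0+1+0+0+0+0 mod 2 = 1
  s[2] = (0001111000011110000111100001111)·(1101010011010110101101111010100) mod 2 = 0+0+0+1+0+1+0+0+0+0+0+1+0+1+1+0+0+0+0+1+0+1+1+0+0+0+0+0+1+0+0 mod 2 = 1
  s[3] = (0000000111111110000000011111111)·(1101010011010110101101111010100) mod 2 = 0+0+0+0+0+0+0+0+1+1+0+1+0+1+1+0+0+0+0+0+0+0+0+1+1+0+1+0+1+0+0 mod 2 = 1
  s[4] = (0000000000000001111111111111111)·(1101010011010110101101111010100) mod 2 = 0+0+0+0+0+0+0+0+0+0+0+0+0+0+0+0+1+0+1+1+0+1+1+1+1+0+1+0+1+0+0 mod 2 = 1
Syndrome = 11111
Column 31 of H equals this syndrome → error at bit 31 (1-indexed).
Flip bit 31: 1101010011010110101101111010100 → 1101010011010110101101111010101
Extract data bits at positions {3,5,6,7,9,10,11,12,13,14,15,17,18,19,20,21,22,23,24,25,26,27,28,29,30,31}: 00101101011101101111010101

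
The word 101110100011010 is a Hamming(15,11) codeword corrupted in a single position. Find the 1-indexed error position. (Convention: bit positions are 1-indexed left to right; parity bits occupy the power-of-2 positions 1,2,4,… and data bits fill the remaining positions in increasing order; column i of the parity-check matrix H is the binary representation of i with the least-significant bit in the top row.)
Syndrome s = H · r^T (mod 2), r = 101110100011010:
  s[0] = (101010101010101)·(101110100011010) mod 2 = 1+0+1+0+1+0+1+0+0+0+1+0+0+0+0 mod 2 = 1
  s[1] = (011001100110011)·(101110100011010) mod 2 = 0+0+1+0+0+0+1+0+0+0+1+0+0+1+0 mod 2 = 0
  s[2] = (000111100001111)·(101110100011010) mod 2 = 0+0+0+1+1+0+1+0+0+0+0+1+0+1+0 mod 2 = 1
  s[3] = (000000011111111)·(101110100011010) mod 2 = 0+0+0+0+0+0+0+0+0+0+1+1+0+1+0 mod 2 = 1
Syndrome = 1011
Column i of H is the binary representation of i, so the syndrome is the binary index of the flipped bit.
Read s = 1011 with s[0] as LSB: 1·2^0 + 0·2^1 + 1·2^2 + 1·2^3 = 13.
Error is at bit position 13.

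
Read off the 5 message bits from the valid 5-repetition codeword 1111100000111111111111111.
Split into 5-bit blocks: 11111 00000 11111 11111 11111
Data = 10111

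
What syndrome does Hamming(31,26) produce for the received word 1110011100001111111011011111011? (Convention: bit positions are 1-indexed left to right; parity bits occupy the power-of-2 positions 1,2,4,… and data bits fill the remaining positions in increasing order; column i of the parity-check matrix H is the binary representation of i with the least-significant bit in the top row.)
Syndrome s = H · r^T (mod 2), r = 1110011100001111111011011111011:
  s[0] = (1010101010101010101010101010101)·(1110011100001111111011011111011) mod 2 = 1+0+1+0+0+0+1+0+0+0+0+0+1+0+1+0+1+0+1+0+1+0+0+0+1+0+1+0+0+0+1 mod 2 = 1
  s[1] = (0110011001100110011001100110011)·(1110011100001111111011011111011) mod 2 = 0+1+1+0+0+1+1+0+0+0+0+0+0+1+1+0+0+1+1+0+0+1+0+0+0+1+1+0+0+1+1 mod 2 = 1
  s[2] = (0001111000011110000111100001111)·(1110011100001111111011011111011) mod 2 = 0+0+0+0+0+1+1+0+0+0+0+0+1+1+1+0+0+0+0+0+1+1+0+0+0+0+0+1+0+1+1 mod 2 = 0
  s[3] = (0000000111111110000000011111111)·(1110011100001111111011011111011) mod 2 = 0+0+0+0+0+0+0+1+0+0+0+0+1+1+1+0+0+0+0+0+0+0+0+1+1+1+1+1+0+1+1 mod 2 = 1
  s[4] = (0000000000000001111111111111111)·(1110011100001111111011011111011) mod 2 = 0+0+0+0+0+0+0+0+0+0+0+0+0+0+0+1+1+1+1+0+1+1+0+1+1+1+1+1+0+1+1 mod 2 = 1
Syndrome = 11011
Non-zero syndrome: error at position 27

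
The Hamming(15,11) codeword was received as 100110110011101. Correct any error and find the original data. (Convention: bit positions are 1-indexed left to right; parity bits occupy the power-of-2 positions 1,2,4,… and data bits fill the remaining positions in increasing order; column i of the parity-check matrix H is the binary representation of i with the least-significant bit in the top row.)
Syndrome s = H · r^T (mod 2), r = 100110110011101:
  s[0] = (101010101010101)·(100110110011101) mod 2 = 1+0+0+0+1+0+1+0+0+0+1+0+1+0+1 mod 2 = 0
  s[1] = (011001100110011)·(100110110011101) mod 2 = 0+0+0+0+0+0+1+0+0+0+1+0+0+0+1 mod 2 = 1
  s[2] = (000111100001111)·(100110110011101) mod 2 = 0+0+0+1+1+0+1+0+0+0+0+1+1+0+1 mod 2 = 0
  s[3] = (000000011111111)·(100110110011101) mod 2 = 0+0+0+0+0+0+0+1+0+0+1+1+1+0+1 mod 2 = 1
Syndrome = 0101
Column 10 of H equals this syndrome → error at bit 10 (1-indexed).
Flip bit 10: 100110110011101 → 100110110111101
Extract data bits at positions {3,5,6,7,9,10,11,12,13,14,15}: 01010111101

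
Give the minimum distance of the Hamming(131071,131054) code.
d_min = 3 (every single-error-correcting Hamming code has d_min = 3).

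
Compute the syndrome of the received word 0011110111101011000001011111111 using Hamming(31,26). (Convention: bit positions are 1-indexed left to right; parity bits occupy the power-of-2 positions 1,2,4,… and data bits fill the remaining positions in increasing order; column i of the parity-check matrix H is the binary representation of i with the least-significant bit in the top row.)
Syndrome s = H · r^T (mod 2), r = 0011110111101011000001011111111:
  s[0] = (1010101010101010101010101010101)·(0011110111101011000001011111111) mod 2 = 0+0+1+0+1+0+0+0+1+0+1+0+1+0+1+0+0+0+0+0+0+0+0+0+1+0+1+0+1+0+1 mod 2 = 0
  s[1] = (0110011001100110011001100110011)·(0011110111101011000001011111111) mod 2 = 0+0+1+0+0+1+0+0+0+1+1+0+0+0+1+0+0+0+0+0+0+1+0+0+0+1+1+0+0+1+1 mod 2 = 0
  s[2] = (0001111000011110000111100001111)·(0011110111101011000001011111111) mod 2 = 0+0+0+1+1+1+0+0+0+0+0+0+1+0+1+0+0+0+0+0+0+1+0+0+0+0+0+1+1+1+1 mod 2 = 0
  s[3] = (0000000111111110000000011111111)·(0011110111101011000001011111111) mod 2 = 0+0+0+0+0+0+0+1+1+1+1+0+1+0+1+0+0+0+0+0+0+0+0+1+1+1+1+1+1+1+1 mod 2 = 0
  s[4] = (0000000000000001111111111111111)·(0011110111101011000001011111111) mod 2 = 0+0+0+0+0+0+0+0+0+0+0+0+0+0+0+1+0+0+0+0+0+1+0+1+1+1+1+1+1+1+1 mod 2 = 0
Syndrome = 00000
s = 0: no error detected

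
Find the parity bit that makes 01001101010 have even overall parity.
Sum of data bits: 0+1+0+0+1+1+0+1+0+1+0 = 5.
5 mod 2 = 1, so parity bit = 1.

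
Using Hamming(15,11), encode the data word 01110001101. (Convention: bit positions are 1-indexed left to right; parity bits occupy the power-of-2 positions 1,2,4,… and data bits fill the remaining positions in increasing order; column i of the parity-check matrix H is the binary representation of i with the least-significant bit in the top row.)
Codeword c = d · G (mod 2), d = 01110001101:
  c[0] = d·G[:,0] = (01110001101)·(11011010101) mod 2 = 0+1+0+1+0+0+0+0+1+0+1 mod 2 = 0
  c[1] = d·G[:,1] = (01110001101)·(10110110011) mod 2 = 0+0+1+1+0+0+0+0+0+0+1 mod 2 = 1
  c[2] = d·G[:,2] = (01110001101)·(10000000000) mod 2 = 0+0+0+0+0+0+0+0+0+0+0 mod 2 = 0
  c[3] = d·G[:,3] = (01110001101)·(01110001111) mod 2 = 0+1+1+1+0+0+0+1+1+0+1 mod 2 = 0
  c[4] = d·G[:,4] = (01110001101)·(01000000000) mod 2 = 0+1+0+0+0+0+0+0+0+0+0 mod 2 = 1
  c[5] = d·G[:,5] = (01110001101)·(00100000000) mod 2 = 0+0+1+0+0+0+0+0+0+0+0 mod 2 = 1
  c[6] = d·G[:,6] = (01110001101)·(00010000000) mod 2 = 0+0+0+1+0+0+0+0+0+0+0 mod 2 = 1
  c[7] = d·G[:,7] = (01110001101)·(00001111111) mod 2 = 0+0+0+0+0+0+0+1+1+0+1 mod 2 = 1
  c[8] = d·G[:,8] = (01110001101)·(00001000000) mod 2 = 0+0+0+0+0+0+0+0+0+0+0 mod 2 = 0
  c[9] = d·G[:,9] = (01110001101)·(00000100000) mod 2 = 0+0+0+0+0+0+0+0+0+0+0 mod 2 = 0
  c[10] = d·G[:,10] = (01110001101)·(00000010000) mod 2 = 0+0+0+0+0+0+0+0+0+0+0 mod 2 = 0
  c[11] = d·G[:,11] = (01110001101)·(00000001000) mod 2 = 0+0+0+0+0+0+0+1+0+0+0 mod 2 = 1
  c[12] = d·G[:,12] = (01110001101)·(00000000100) mod 2 = 0+0+0+0+0+0+0+0+1+0+0 mod 2 = 1
  c[13] = d·G[:,13] = (01110001101)·(00000000010) mod 2 = 0+0+0+0+0+0+0+0+0+0+0 mod 2 = 0
  c[14] = d·G[:,14] = (01110001101)·(00000000001) mod 2 = 0+0+0+0+0+0+0+0+0+0+1 mod 2 = 1
Codeword = 010011110001101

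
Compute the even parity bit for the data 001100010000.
Sum of data bits: 0+0+1+1+0+0+0+1+0+0+0+0 = 3.
3 mod 2 = 1, so parity bit = 1.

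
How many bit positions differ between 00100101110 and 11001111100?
XOR = 11101010010, count of 1s = 6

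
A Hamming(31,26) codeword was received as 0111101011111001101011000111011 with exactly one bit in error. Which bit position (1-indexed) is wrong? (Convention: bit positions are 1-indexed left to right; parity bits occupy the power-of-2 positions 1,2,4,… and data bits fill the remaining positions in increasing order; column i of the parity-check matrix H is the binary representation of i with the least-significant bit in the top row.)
Syndrome s = H · r^T (mod 2), r = 0111101011111001101011000111011:
  s[0] = (1010101010101010101010101010101)·(0111101011111001101011000111011) mod 2 = 0+0+1+0+1+0+1+0+1+0+1+0+1+0+0+0+1+0+1+0+1+0+0+0+0+0+1+0+0+0+1 mod 2 = 1
  s[1] = (0110011001100110011001100110011)·(0111101011111001101011000111011) mod 2 = 0+1+1+0+0+0+1+0+0+1+1+0+0+0+0+0+0+0+1+0+0+1+0+0+0+1+1+0+0+1+1 mod 2 = 1
  s[2] = (0001111000011110000111100001111)·(0111101011111001101011000111011) mod 2 = 0+0+0+1+1+0+1+0+0+0+0+1+1+0+0+0+0+0+0+0+1+1+0+0+0+0+0+1+0+1+1 mod 2 = 0
  s[3] = (0000000111111110000000011111111)·(0111101011111001101011000111011) mod 2 = 0+0+0+0+0+0+0+0+1+1+1+1+1+0+0+0+0+0+0+0+0+0+0+0+0+1+1+1+0+1+1 mod 2 = 0
  s[4] = (0000000000000001111111111111111)·(0111101011111001101011000111011) mod 2 = 0+0+0+0+0+0+0+0+0+0+0+0+0+0+0+1+1+0+1+0+1+1+0+0+0+1+1+1+0+1+1 mod 2 = 0
Syndrome = 11000
Column i of H is the binary representation of i, so the syndrome is the binary index of the flipped bit.
Read s = 11000 with s[0] as LSB: 1·2^0 + 1·2^1 + 0·2^2 + 0·2^3 + 0·2^4 = 3.
Error is at bit position 3.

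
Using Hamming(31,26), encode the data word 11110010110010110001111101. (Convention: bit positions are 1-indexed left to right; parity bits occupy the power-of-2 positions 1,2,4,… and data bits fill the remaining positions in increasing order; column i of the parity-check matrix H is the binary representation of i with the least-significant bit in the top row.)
Codeword c = d · G (mod 2), d = 11110010110010110001111101:
  c[0] = d·G[:,0] = (11110010110010110001111101)·(11011010101101010101010101) mod 2 = 1+1+0+1+0+0+1+0+1+0+0+0+0+0+0+1+0+0+0+1+0+1+0+1+0+1 mod 2 = 0
  c[1] = d·G[:,1] = (11110010110010110001111101)·(10110110011011001100110011) mod 2 = 1+0+1+1+0+0+1+0+0+1+0+0+1+0+0+0+0+0+0+0+1+1+0+0+0+1 mod 2 = 1
  c[2] = d·G[:,2] = (11110010110010110001111101)·(10000000000000000000000000) mod 2 = 1+0+0+0+0+0+0+0+0+0+0+0+0+0+0+0+0+0+0+0+0+0+0+0+0+0 mod 2 = 1
  c[3] = d·G[:,3] = (11110010110010110001111101)·(01110001111000111100001111) mod 2 = 0+1+1+1+0+0+0+0+1+1+0+0+0+0+1+1+0+0+0+0+0+0+1+1+0+1 mod 2 = 0
  c[4] = d·G[:,4] = (11110010110010110001111101)·(01000000000000000000000000) mod 2 = 0+1+0+0+0+0+0+0+0+0+0+0+0+0+0+0+0+0+0+0+0+0+0+0+0+0 mod 2 = 1
  c[5] = d·G[:,5] = (11110010110010110001111101)·(00100000000000000000000000) mod 2 = 0+0+1+0+0+0+0+0+0+0+0+0+0+0+0+0+0+0+0+0+0+0+0+0+0+0 mod 2 = 1
  c[6] = d·G[:,6] = (11110010110010110001111101)·(00010000000000000000000000) mod 2 = 0+0+0+1+0+0+0+0+0+0+0+0+0+0+0+0+0+0+0+0+0+0+0+0+0+0 mod 2 = 1
  c[7] = d·G[:,7] = (11110010110010110001111101)·(00001111111000000011111111) mod 2 = 0+0+0+0+0+0+1+0+1+1+0+0+0+0+0+0+0+0+0+1+1+1+1+1+0+1 mod 2 = 1
  c[8] = d·G[:,8] = (11110010110010110001111101)·(00001000000000000000000000) mod 2 = 0+0+0+0+0+0+0+0+0+0+0+0+0+0+0+0+0+0+0+0+0+0+0+0+0+0 mod 2 = 0
  c[9] = d·G[:,9] = (11110010110010110001111101)·(00000100000000000000000000) mod 2 = 0+0+0+0+0+0+0+0+0+0+0+0+0+0+0+0+0+0+0+0+0+0+0+0+0+0 mod 2 = 0
  c[10] = d·G[:,10] = (11110010110010110001111101)·(00000010000000000000000000) mod 2 = 0+0+0+0+0+0+1+0+0+0+0+0+0+0+0+0+0+0+0+0+0+0+0+0+0+0 mod 2 = 1
  c[11] = d·G[:,11] = (11110010110010110001111101)·(00000001000000000000000000) mod 2 = 0+0+0+0+0+0+0+0+0+0+0+0+0+0+0+0+0+0+0+0+0+0+0+0+0+0 mod 2 = 0
  c[12] = d·G[:,12] = (11110010110010110001111101)·(00000000100000000000000000) mod 2 = 0+0+0+0+0+0+0+0+1+0+0+0+0+0+0+0+0+0+0+0+0+0+0+0+0+0 mod 2 = 1
  c[13] = d·G[:,13] = (11110010110010110001111101)·(00000000010000000000000000) mod 2 = 0+0+0+0+0+0+0+0+0+1+0+0+0+0+0+0+0+0+0+0+0+0+0+0+0+0 mod 2 = 1
  c[14] = d·G[:,14] = (11110010110010110001111101)·(00000000001000000000000000) mod 2 = 0+0+0+0+0+0+0+0+0+0+0+0+0+0+0+0+0+0+0+0+0+0+0+0+0+0 mod 2 = 0
  c[15] = d·G[:,15] = (11110010110010110001111101)·(00000000000111111111111111) mod 2 = 0+0+0+0+0+0+0+0+0+0+0+0+1+0+1+1+0+0+0+1+1+1+1+1+0+1 mod 2 = 1
  c[16] = d·G[:,16] = (11110010110010110001111101)·(00000000000100000000000000) mod 2 = 0+0+0+0+0+0+0+0+0+0+0+0+0+0+0+0+0+0+0+0+0+0+0+0+0+0 mod 2 = 0
  c[17] = d·G[:,17] = (11110010110010110001111101)·(00000000000010000000000000) mod 2 = 0+0+0+0+0+0+0+0+0+0+0+0+1+0+0+0+0+0+0+0+0+0+0+0+0+0 mod 2 = 1
  c[18] = d·G[:,18] = (11110010110010110001111101)·(00000000000001000000000000) mod 2 = 0+0+0+0+0+0+0+0+0+0+0+0+0+0+0+0+0+0+0+0+0+0+0+0+0+0 mod 2 = 0
  c[19] = d·G[:,19] = (11110010110010110001111101)·(00000000000000100000000000) mod 2 = 0+0+0+0+0+0+0+0+0+0+0+0+0+0+1+0+0+0+0+0+0+0+0+0+0+0 mod 2 = 1
  c[20] = d·G[:,20] = (11110010110010110001111101)·(00000000000000010000000000) mod 2 = 0+0+0+0+0+0+0+0+0+0+0+0+0+0+0+1+0+0+0+0+0+0+0+0+0+0 mod 2 = 1
  c[21] = d·G[:,21] = (11110010110010110001111101)·(00000000000000001000000000) mod 2 = 0+0+0+0+0+0+0+0+0+0+0+0+0+0+0+0+0+0+0+0+0+0+0+0+0+0 mod 2 = 0
  c[22] = d·G[:,22] = (11110010110010110001111101)·(00000000000000000100000000) mod 2 = 0+0+0+0+0+0+0+0+0+0+0+0+0+0+0+0+0+0+0+0+0+0+0+0+0+0 mod 2 = 0
  c[23] = d·G[:,23] = (11110010110010110001111101)·(00000000000000000010000000) mod 2 = 0+0+0+0+0+0+0+0+0+0+0+0+0+0+0+0+0+0+0+0+0+0+0+0+0+0 mod 2 = 0
  c[24] = d·G[:,24] = (11110010110010110001111101)·(00000000000000000001000000) mod 2 = 0+0+0+0+0+0+0+0+0+0+0+0+0+0+0+0+0+0+0+1+0+0+0+0+0+0 mod 2 = 1
  c[25] = d·G[:,25] = (11110010110010110001111101)·(00000000000000000000100000) mod 2 = 0+0+0+0+0+0+0+0+0+0+0+0+0+0+0+0+0+0+0+0+1+0+0+0+0+0 mod 2 = 1
  c[26] = d·G[:,26] = (11110010110010110001111101)·(00000000000000000000010000) mod 2 = 0+0+0+0+0+0+0+0+0+0+0+0+0+0+0+0+0+0+0+0+0+1+0+0+0+0 mod 2 = 1
  c[27] = d·G[:,27] = (11110010110010110001111101)·(00000000000000000000001000) mod 2 = 0+0+0+0+0+0+0+0+0+0+0+0+0+0+0+0+0+0+0+0+0+0+1+0+0+0 mod 2 = 1
  c[28] = d·G[:,28] = (11110010110010110001111101)·(00000000000000000000000100) mod 2 = 0+0+0+0+0+0+0+0+0+0+0+0+0+0+0+0+0+0+0+0+0+0+0+1+0+0 mod 2 = 1
  c[29] = d·G[:,29] = (11110010110010110001111101)·(00000000000000000000000010) mod 2 = 0+0+0+0+0+0+0+0+0+0+0+0+0+0+0+0+0+0+0+0+0+0+0+0+0+0 mod 2 = 0
  c[30] = d·G[:,30] = (11110010110010110001111101)·(00000000000000000000000001) mod 2 = 0+0+0+0+0+0+0+0+0+0+0+0+0+0+0+0+0+0+0+0+0+0+0+0+0+1 mod 2 = 1
Codeword = 0110111100101101010110001111101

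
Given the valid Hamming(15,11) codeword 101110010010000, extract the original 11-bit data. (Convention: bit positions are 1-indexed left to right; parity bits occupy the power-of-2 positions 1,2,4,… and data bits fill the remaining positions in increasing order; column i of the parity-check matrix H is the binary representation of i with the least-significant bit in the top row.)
Parity bits occupy power-of-2 positions; data bits are at positions {3,5,6,7,9,10,11,12,13,14,15} (1-indexed).
Extract: c[3]=1 c[5]=1 c[6]=0 c[7]=0 c[9]=0 c[10]=0 c[11]=1 c[12]=0 c[13]=0 c[14]=0 c[15]=0
Data = 11000010000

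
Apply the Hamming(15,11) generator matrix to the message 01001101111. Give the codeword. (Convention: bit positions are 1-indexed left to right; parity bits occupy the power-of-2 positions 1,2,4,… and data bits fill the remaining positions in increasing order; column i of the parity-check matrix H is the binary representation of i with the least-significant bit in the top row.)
Codeword c = d · G (mod 2), d = 01001101111:
  c[0] = d·G[:,0] = (01001101111)·(11011010101) mod 2 = 0+1+0+0+1+0+0+0+1+0+1 mod 2 = 0
  c[1] = d·G[:,1] = (01001101111)·(10110110011) mod 2 = 0+0+0+0+0+1+0+0+0+1+1 mod 2 = 1
  c[2] = d·G[:,2] = (01001101111)·(10000000000) mod 2 = 0+0+0+0+0+0+0+0+0+0+0 mod 2 = 0
  c[3] = d·G[:,3] = (01001101111)·(01110001111) mod 2 = 0+1+0+0+0+0+0+1+1+1+1 mod 2 = 1
  c[4] = d·G[:,4] = (01001101111)·(01000000000) mod 2 = 0+1+0+0+0+0+0+0+0+0+0 mod 2 = 1
  c[5] = d·G[:,5] = (01001101111)·(00100000000) mod 2 = 0+0+0+0+0+0+0+0+0+0+0 mod 2 = 0
  c[6] = d·G[:,6] = (01001101111)·(00010000000) mod 2 = 0+0+0+0+0+0+0+0+0+0+0 mod 2 = 0
  c[7] = d·G[:,7] = (01001101111)·(00001111111) mod 2 = 0+0+0+0+1+1+0+1+1+1+1 mod 2 = 0
  c[8] = d·G[:,8] = (01001101111)·(00001000000) mod 2 = 0+0+0+0+1+0+0+0+0+0+0 mod 2 = 1
  c[9] = d·G[:,9] = (01001101111)·(00000100000) mod 2 = 0+0+0+0+0+1+0+0+0+0+0 mod 2 = 1
  c[10] = d·G[:,10] = (01001101111)·(00000010000) mod 2 = 0+0+0+0+0+0+0+0+0+0+0 mod 2 = 0
  c[11] = d·G[:,11] = (01001101111)·(00000001000) mod 2 = 0+0+0+0+0+0+0+1+0+0+0 mod 2 = 1
  c[12] = d·G[:,12] = (01001101111)·(00000000100) mod 2 = 0+0+0+0+0+0+0+0+1+0+0 mod 2 = 1
  c[13] = d·G[:,13] = (01001101111)·(00000000010) mod 2 = 0+0+0+0+0+0+0+0+0+1+0 mod 2 = 1
  c[14] = d·G[:,14] = (01001101111)·(00000000001) mod 2 = 0+0+0+0+0+0+0+0+0+0+1 mod 2 = 1
Codeword = 010110001101111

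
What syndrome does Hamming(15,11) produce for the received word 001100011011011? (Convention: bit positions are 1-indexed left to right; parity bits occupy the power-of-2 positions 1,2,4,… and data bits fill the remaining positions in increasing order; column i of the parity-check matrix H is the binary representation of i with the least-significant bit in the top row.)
Syndrome s = H · r^T (mod 2), r = 001100011011011:
  s[0] = (101010101010101)·(001100011011011) mod 2 = 0+0+1+0+0+0+0+0+1+0+1+0+0+0+1 mod 2 = 0
  s[1] = (011001100110011)·(001100011011011) mod 2 = 0+0+1+0+0+0+0+0+0+0+1+0+0+1+1 mod 2 = 0
  s[2] = (000111100001111)·(001100011011011) mod 2 = 0+0+0+1+0+0+0+0+0+0+0+1+0+1+1 mod 2 = 0
  s[3] = (000000011111111)·(001100011011011) mod 2 = 0+0+0+0+0+0+0+1+1+0+1+1+0+1+1 mod 2 = 0
Syndrome = 0000
s = 0: no error detected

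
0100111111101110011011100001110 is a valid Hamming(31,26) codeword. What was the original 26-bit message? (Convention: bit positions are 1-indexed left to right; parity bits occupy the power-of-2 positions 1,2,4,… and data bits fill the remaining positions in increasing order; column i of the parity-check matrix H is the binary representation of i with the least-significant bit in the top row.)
Parity bits occupy power-of-2 positions; data bits are at positions {3,5,6,7,9,10,11,12,13,14,15,17,18,19,20,21,22,23,24,25,26,27,28,29,30,31} (1-indexed).
Extract: c[3]=0 c[5]=1 c[6]=1 c[7]=1 c[9]=1 c[10]=1 c[11]=1 c[12]=0 c[13]=1 c[14]=1 c[15]=1 c[17]=0 c[18]=1 c[19]=1 c[20]=0 c[21]=1 c[22]=1 c[23]=1 c[24]=0 c[25]=0 c[26]=0 c[27]=0 c[28]=1 c[29]=1 c[30]=1 c[31]=0
Data = 01111110111011011100001110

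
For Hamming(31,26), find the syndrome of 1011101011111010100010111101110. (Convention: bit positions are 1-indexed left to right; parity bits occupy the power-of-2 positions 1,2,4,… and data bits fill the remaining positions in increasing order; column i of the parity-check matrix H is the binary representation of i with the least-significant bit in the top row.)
Syndrome s = H · r^T (mod 2), r = 1011101011111010100010111101110:
  s[0] = (1010101010101010101010101010101)·(1011101011111010100010111101110) mod 2 = 1+0+1+0+1+0+1+0+1+0+1+0+1+0+1+0+1+0+0+0+1+0+1+0+1+0+0+0+1+0+0 mod 2 = 1
  s[1] = (0110011001100110011001100110011)·(1011101011111010100010111101110) mod 2 = 0+0+1+0+0+0+1+0+0+1+1+0+0+0+1+0+0+0+0+0+0+0+1+0+0+1+0+0+0+1+0 mod 2 = 0
  s[2] = (0001111000011110000111100001111)·(1011101011111010100010111101110) mod 2 = 0+0+0+1+1+0+1+0+0+0+0+1+1+0+1+0+0+0+0+0+1+0+1+0+0+0+0+1+1+1+0 mod 2 = 1
  s[3] = (0000000111111110000000011111111)·(1011101011111010100010111101110) mod 2 = 0+0+0+0+0+0+0+0+1+1+1+1+1+0+1+0+0+0+0+0+0+0+0+1+1+1+0+1+1+1+0 mod 2 = 0
  s[4] = (0000000000000001111111111111111)·(1011101011111010100010111101110) mod 2 = 0+0+0+0+0+0+0+0+0+0+0+0+0+0+0+0+1+0+0+0+1+0+1+1+1+1+0+1+1+1+0 mod 2 = 1
Syndrome = 10101
Non-zero syndrome: error at position 21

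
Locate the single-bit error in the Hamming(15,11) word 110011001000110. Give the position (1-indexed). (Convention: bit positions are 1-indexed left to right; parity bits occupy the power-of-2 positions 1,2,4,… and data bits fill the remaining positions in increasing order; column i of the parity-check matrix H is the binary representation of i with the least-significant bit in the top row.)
Syndrome s = H · r^T (mod 2), r = 110011001000110:
  s[0] = (101010101010101)·(110011001000110) mod 2 = 1+0+0+0+1+0+0+0+1+0+0+0+1+0+0 mod 2 = 0
  s[1] = (011001100110011)·(110011001000110) mod 2 = 0+1+0+0+0+1+0+0+0+0+0+0+0+1+0 mod 2 = 1
  s[2] = (000111100001111)·(110011001000110) mod 2 = 0+0+0+0+1+1+0+0+0+0+0+0+1+1+0 mod 2 = 0
  s[3] = (000000011111111)·(110011001000110) mod 2 = 0+0+0+0+0+0+0+0+1+0+0+0+1+1+0 mod 2 = 1
Syndrome = 0101
Column i of H is the binary representation of i, so the syndrome is the binary index of the flipped bit.
Read s = 0101 with s[0] as LSB: 0·2^0 + 1·2^1 + 0·2^2 + 1·2^3 = 10.
Error is at bit position 10.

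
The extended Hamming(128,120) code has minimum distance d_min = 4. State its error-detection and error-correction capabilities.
Detection only: up to d_min − 1 = 3 errors.
Correction: up to ⌊(d_min − 1)/2⌋ = ⌊3/2⌋ = 1 errors.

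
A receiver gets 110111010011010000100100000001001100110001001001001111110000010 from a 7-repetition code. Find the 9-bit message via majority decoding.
Split into 7-bit blocks and majority-vote each:
  block 1 = 1101110: 5 ones, 2 zeros → 1
  block 2 = 1001101: 4 ones, 3 zeros → 1
  block 3 = 0000100: 1 ones, 6 zeros → 0
  block 4 = 1000000: 1 ones, 6 zeros → 0
  block 5 = 0100110: 3 ones, 4 zeros → 0
  block 6 = 0110001: 3 ones, 4 zeros → 0
  block 7 = 0010010: 2 ones, 5 zeros → 0
  block 8 = 0111111: 6 ones, 1 zeros → 1
  block 9 = 0000010: 1 ones, 6 zeros → 0
Decoded = 110000010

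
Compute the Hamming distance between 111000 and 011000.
XOR = 100000, count of 1s = 1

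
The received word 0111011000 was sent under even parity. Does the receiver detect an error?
Sum of received bits: 0+1+1+1+0+1+1+0+0+0 = 5; 5 mod 2 = 1. Result is 1 ≠ 0 → error detected.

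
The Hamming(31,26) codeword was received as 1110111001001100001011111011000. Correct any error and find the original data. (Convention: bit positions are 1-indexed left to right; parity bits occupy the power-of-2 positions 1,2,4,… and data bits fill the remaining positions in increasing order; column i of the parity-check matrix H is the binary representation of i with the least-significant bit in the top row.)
Syndrome s = H · r^T (mod 2), r = 1110111001001100001011111011000:
  s[0] = (1010101010101010101010101010101)·(1110111001001100001011111011000) mod 2 = 1+0+1+0+1+0+1+0+0+0+0+0+1+0+0+0+0+0+1+0+1+0+1+0+1+0+1+0+0+0+0 mod 2 = 0
  s[1] = (0110011001100110011001100110011)·(1110111001001100001011111011000) mod 2 = 0+1+1+0+0+1+1+0+0+1+0+0+0+1+0+0+0+0+1+0+0+1+1+0+0+0+1+0+0+0+0 mod 2 = 0
  s[2] = (0001111000011110000111100001111)·(1110111001001100001011111011000) mod 2 = 0+0+0+0+1+1+1+0+0+0+0+0+1+1+0+0+0+0+0+0+1+1+1+0+0+0+0+1+0+0+0 mod 2 = 1
  s[3] = (0000000111111110000000011111111)·(1110111001001100001011111011000) mod 2 = 0+0+0+0+0+0+0+0+0+1+0+0+1+1+0+0+0+0+0+0+0+0+0+1+1+0+1+1+0+0+0 mod 2 = 1
  s[4] = (0000000000000001111111111111111)·(1110111001001100001011111011000) mod 2 = 0+0+0+0+0+0+0+0+0+0+0+0+0+0+0+0+0+0+1+0+1+1+1+1+1+0+1+1+0+0+0 mod 2 = 0
Syndrome = 00110
Column 12 of H equals this syndrome → error at bit 12 (1-indexed).
Flip bit 12: 1110111001001100001011111011000 → 1110111001011100001011111011000
Extract data bits at positions {3,5,6,7,9,10,11,12,13,14,15,17,18,19,20,21,22,23,24,25,26,27,28,29,30,31}: 11110101110001011111011000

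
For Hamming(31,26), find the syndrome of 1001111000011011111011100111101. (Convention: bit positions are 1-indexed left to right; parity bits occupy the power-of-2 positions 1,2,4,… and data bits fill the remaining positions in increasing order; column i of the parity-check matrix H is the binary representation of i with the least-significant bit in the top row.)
Syndrome s = H · r^T (mod 2), r = 1001111000011011111011100111101:
  s[0] = (1010101010101010101010101010101)·(1001111000011011111011100111101) mod 2 = 1+0+0+0+1+0+1+0+0+0+0+0+1+0+1+0+1+0+1+0+1+0+1+0+0+0+1+0+1+0+1 mod 2 = 0
  s[1] = (0110011001100110011001100110011)·(1001111000011011111011100111101) mod 2 = 0+0+0+0+0+1+1+0+0+0+0+0+0+0+1+0+0+1+1+0+0+1+1+0+0+1+1+0+0+0+1 mod 2 = 0
  s[2] = (0001111000011110000111100001111)·(1001111000011011111011100111101) mod 2 = 0+0+0+1+1+1+1+0+0+0+0+1+1+0+1+0+0+0+0+0+1+1+1+0+0+0+0+1+1+0+1 mod 2 = 1
  s[3] = (0000000111111110000000011111111)·(1001111000011011111011100111101) mod 2 = 0+0+0+0+0+0+0+0+0+0+0+1+1+0+1+0+0+0+0+0+0+0+0+0+0+1+1+1+1+0+1 mod 2 = 0
  s[4] = (0000000000000001111111111111111)·(1001111000011011111011100111101) mod 2 = 0+0+0+0+0+0+0+0+0+0+0+0+0+0+0+1+1+1+1+0+1+1+1+0+0+1+1+1+1+0+1 mod 2 = 0
Syndrome = 00100
Non-zero syndrome: error at position 4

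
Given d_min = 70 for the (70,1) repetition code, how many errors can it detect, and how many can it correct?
Detection only: up to d_min − 1 = 69 errors.
Correction: up to ⌊(d_min − 1)/2⌋ = ⌊69/2⌋ = 34 errors.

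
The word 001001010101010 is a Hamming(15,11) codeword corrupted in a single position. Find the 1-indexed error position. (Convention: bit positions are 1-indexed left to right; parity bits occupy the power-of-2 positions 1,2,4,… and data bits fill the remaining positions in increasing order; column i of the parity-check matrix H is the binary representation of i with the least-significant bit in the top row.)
Syndrome s = H · r^T (mod 2), r = 001001010101010:
  s[0] = (101010101010101)·(001001010101010) mod 2 = 0+0+1+0+0+0+0+0+0+0+0+0+0+0+0 mod 2 = 1
  s[1] = (011001100110011)·(001001010101010) mod 2 = 0+0+1+0+0+1+0+0+0+1+0+0+0+1+0 mod 2 = 0
  s[2] = (000111100001111)·(001001010101010) mod 2 = 0+0+0+0+0+1+0+0+0+0+0+1+0+1+0 mod 2 = 1
  s[3] = (000000011111111)·(001001010101010) mod 2 = 0+0+0+0+0+0+0+1+0+1+0+1+0+1+0 mod 2 = 0
Syndrome = 1010
Column i of H is the binary representation of i, so the syndrome is the binary index of the flipped bit.
Read s = 1010 with s[0] as LSB: 1·2^0 + 0·2^1 + 1·2^2 + 0·2^3 = 5.
Error is at bit position 5.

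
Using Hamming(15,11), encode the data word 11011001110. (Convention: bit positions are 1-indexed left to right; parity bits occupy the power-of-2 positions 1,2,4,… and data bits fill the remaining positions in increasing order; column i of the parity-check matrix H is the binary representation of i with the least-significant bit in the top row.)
Codeword c = d · G (mod 2), d = 11011001110:
  c[0] = d·G[:,0] = (11011001110)·(11011010101) mod 2 = 1+1+0+1+1+0+0+0+1+0+0 mod 2 = 1
  c[1] = d·G[:,1] = (11011001110)·(10110110011) mod 2 = 1+0+0+1+0+0+0+0+0+1+0 mod 2 = 1
  c[2] = d·G[:,2] = (11011001110)·(10000000000) mod 2 = 1+0+0+0+0+0+0+0+0+0+0 mod 2 = 1
  c[3] = d·G[:,3] = (11011001110)·(01110001111) mod 2 = 0+1+0+1+0+0+0+1+1+1+0 mod 2 = 1
  c[4] = d·G[:,4] = (11011001110)·(01000000000) mod 2 = 0+1+0+0+0+0+0+0+0+0+0 mod 2 = 1
  c[5] = d·G[:,5] = (11011001110)·(00100000000) mod 2 = 0+0+0+0+0+0+0+0+0+0+0 mod 2 = 0
  c[6] = d·G[:,6] = (11011001110)·(00010000000) mod 2 = 0+0+0+1+0+0+0+0+0+0+0 mod 2 = 1
  c[7] = d·G[:,7] = (11011001110)·(00001111111) mod 2 = 0+0+0+0+1+0+0+1+1+1+0 mod 2 = 0
  c[8] = d·G[:,8] = (11011001110)·(00001000000) mod 2 = 0+0+0+0+1+0+0+0+0+0+0 mod 2 = 1
  c[9] = d·G[:,9] = (11011001110)·(00000100000) mod 2 = 0+0+0+0+0+0+0+0+0+0+0 mod 2 = 0
  c[10] = d·G[:,10] = (11011001110)·(00000010000) mod 2 = 0+0+0+0+0+0+0+0+0+0+0 mod 2 = 0
  c[11] = d·G[:,11] = (11011001110)·(00000001000) mod 2 = 0+0+0+0+0+0+0+1+0+0+0 mod 2 = 1
  c[12] = d·G[:,12] = (11011001110)·(00000000100) mod 2 = 0+0+0+0+0+0+0+0+1+0+0 mod 2 = 1
  c[13] = d·G[:,13] = (11011001110)·(00000000010) mod 2 = 0+0+0+0+0+0+0+0+0+1+0 mod 2 = 1
  c[14] = d·G[:,14] = (11011001110)·(00000000001) mod 2 = 0+0+0+0+0+0+0+0+0+0+0 mod 2 = 0
Codeword = 111110101001110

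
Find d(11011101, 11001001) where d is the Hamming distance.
XOR = 00010100, count of 1s = 2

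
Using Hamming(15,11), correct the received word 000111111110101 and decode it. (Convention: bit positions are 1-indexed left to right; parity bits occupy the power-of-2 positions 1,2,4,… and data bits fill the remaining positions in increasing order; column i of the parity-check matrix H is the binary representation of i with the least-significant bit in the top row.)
Syndrome s = H · r^T (mod 2), r = 000111111110101:
  s[0] = (101010101010101)·(000111111110101) mod 2 = 0+0+0+0+1+0+1+0+1+0+1+0+1+0+1 mod 2 = 0
  s[1] = (011001100110011)·(000111111110101) mod 2 = 0+0+0+0+0+1+1+0+0+1+1+0+0+0+1 mod 2 = 1
  s[2] = (000111100001111)·(000111111110101) mod 2 = 0+0+0+1+1+1+1+0+0+0+0+0+1+0+1 mod 2 = 0
  s[3] = (000000011111111)·(000111111110101) mod 2 = 0+0+0+0+0+0+0+1+1+1+1+0+1+0+1 mod 2 = 0
Syndrome = 0100
Column 2 of H equals this syndrome → error at bit 2 (1-indexed).
Flip bit 2: 000111111110101 → 010111111110101
Extract data bits at positions {3,5,6,7,9,10,11,12,13,14,15}: 01111110101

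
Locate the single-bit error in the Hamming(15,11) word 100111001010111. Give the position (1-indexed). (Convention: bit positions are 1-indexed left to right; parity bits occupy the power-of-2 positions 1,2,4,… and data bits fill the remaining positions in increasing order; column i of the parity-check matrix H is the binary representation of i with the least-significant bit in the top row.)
Syndrome s = H · r^T (mod 2), r = 100111001010111:
  s[0] = (101010101010101)·(100111001010111) mod 2 = 1+0+0+0+1+0+0+0+1+0+1+0+1+0+1 mod 2 = 0
  s[1] = (011001100110011)·(100111001010111) mod 2 = 0+0+0+0+0+1+0+0+0+0+1+0+0+1+1 mod 2 = 0
  s[2] = (000111100001111)·(100111001010111) mod 2 = 0+0+0+1+1+1+0+0+0+0+0+0+1+1+1 mod 2 = 0
  s[3] = (000000011111111)·(100111001010111) mod 2 = 0+0+0+0+0+0+0+0+1+0+1+0+1+1+1 mod 2 = 1
Syndrome = 0001
Column i of H is the binary representation of i, so the syndrome is the binary index of the flipped bit.
Read s = 0001 with s[0] as LSB: 0·2^0 + 0·2^1 + 0·2^2 + 1·2^3 = 8.
Error is at bit position 8.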